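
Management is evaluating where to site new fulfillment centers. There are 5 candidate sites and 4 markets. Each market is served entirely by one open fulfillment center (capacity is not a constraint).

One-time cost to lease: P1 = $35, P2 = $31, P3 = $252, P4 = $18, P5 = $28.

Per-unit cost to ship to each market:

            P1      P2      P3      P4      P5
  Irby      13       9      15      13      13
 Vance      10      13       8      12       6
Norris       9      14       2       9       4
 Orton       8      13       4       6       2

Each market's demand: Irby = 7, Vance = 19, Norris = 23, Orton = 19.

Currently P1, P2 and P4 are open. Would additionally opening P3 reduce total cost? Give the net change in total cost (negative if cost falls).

No — net change +15 (cost rises by 15).

Current service cost with {P1, P2, P4}: 574.
Adding P3: each market re-picks its cheapest; new service cost 337, saving 237.
Extra fixed cost: 252. Net change = 252 − 237 = 15.
(Totals: 658 → 673.)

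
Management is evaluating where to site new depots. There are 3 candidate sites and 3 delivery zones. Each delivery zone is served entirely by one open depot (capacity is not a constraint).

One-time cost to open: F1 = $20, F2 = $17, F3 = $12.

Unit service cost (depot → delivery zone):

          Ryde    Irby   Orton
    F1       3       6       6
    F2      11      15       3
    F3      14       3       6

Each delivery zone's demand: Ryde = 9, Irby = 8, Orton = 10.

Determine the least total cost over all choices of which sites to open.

For any fixed open set, each delivery zone goes to its cheapest open site; total = fixed + service.
{F1, F2, F3}: Ryde→F1 3·9=27, Irby→F3 3·8=24, Orton→F2 3·10=30. Service 81; fixed 49; total 130.
{F1, F2}: service 105 + fixed 37 = 142
{F1, F3}: service 111 + fixed 32 = 143
{F3}: service 210 + fixed 12 = 222
No other subset beats 130.

Minimum total cost: 130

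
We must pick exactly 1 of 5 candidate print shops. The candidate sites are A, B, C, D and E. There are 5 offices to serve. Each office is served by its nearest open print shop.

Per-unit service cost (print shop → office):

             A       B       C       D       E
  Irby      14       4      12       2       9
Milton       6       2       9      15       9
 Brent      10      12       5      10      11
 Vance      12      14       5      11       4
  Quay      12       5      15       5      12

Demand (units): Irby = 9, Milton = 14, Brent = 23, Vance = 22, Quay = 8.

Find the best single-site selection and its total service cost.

With exactly 1 open, each office uses its cheapest among the chosen.
{C}: Irby→C 12·9=108, Milton→C 9·14=126, Brent→C 5·23=115, Vance→C 5·22=110, Quay→C 15·8=120. Service cost 579.
{E}: service cost 644
{B}: service cost 688
Among all 5 size-1 choices, {C} is lowest.

Choose C only; total service cost 579.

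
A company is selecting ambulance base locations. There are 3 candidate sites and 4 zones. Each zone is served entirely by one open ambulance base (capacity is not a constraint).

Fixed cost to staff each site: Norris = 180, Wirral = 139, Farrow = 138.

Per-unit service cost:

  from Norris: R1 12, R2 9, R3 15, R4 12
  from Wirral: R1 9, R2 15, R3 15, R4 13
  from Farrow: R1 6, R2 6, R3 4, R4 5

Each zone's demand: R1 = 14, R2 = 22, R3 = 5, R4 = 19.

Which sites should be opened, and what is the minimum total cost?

Open Farrow only; minimum total cost 469.

For any fixed open set, each zone goes to its cheapest open site; total = fixed + service.
{Farrow}: R1→Farrow 6·14=84, R2→Farrow 6·22=132, R3→Farrow 4·5=20, R4→Farrow 5·19=95. Service 331; fixed 138; total 469.
{Wirral, Farrow}: R1→Farrow 6·14=84, R2→Farrow 6·22=132, R3→Farrow 4·5=20, R4→Farrow 5·19=95. Service 331; fixed 277; total 608.
{Norris, Farrow}: R1→Farrow 6·14=84, R2→Farrow 6·22=132, R3→Farrow 4·5=20, R4→Farrow 5·19=95. Service 331; fixed 318; total 649.
{Norris, Wirral, Farrow}: R1→Farrow 6·14=84, R2→Farrow 6·22=132, R3→Farrow 4·5=20, R4→Farrow 5·19=95. Service 331; fixed 457; total 788.
No other subset beats 469.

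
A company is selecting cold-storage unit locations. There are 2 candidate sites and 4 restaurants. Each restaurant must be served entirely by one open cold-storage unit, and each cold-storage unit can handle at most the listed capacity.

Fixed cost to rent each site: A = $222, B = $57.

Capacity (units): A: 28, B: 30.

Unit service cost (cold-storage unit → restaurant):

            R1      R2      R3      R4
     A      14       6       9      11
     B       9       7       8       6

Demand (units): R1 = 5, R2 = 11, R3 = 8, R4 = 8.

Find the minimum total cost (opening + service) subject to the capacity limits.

Open {A, B}: R1→B 9·5=45, R2→A 6·11=66, R3→B 8·8=64, R4→B 6·8=48.
Loads: A carries 11/28, B carries 21/30. Service 223; fixed 279; total 502.
Next best feasible plan costs 510.

Minimum total cost: 502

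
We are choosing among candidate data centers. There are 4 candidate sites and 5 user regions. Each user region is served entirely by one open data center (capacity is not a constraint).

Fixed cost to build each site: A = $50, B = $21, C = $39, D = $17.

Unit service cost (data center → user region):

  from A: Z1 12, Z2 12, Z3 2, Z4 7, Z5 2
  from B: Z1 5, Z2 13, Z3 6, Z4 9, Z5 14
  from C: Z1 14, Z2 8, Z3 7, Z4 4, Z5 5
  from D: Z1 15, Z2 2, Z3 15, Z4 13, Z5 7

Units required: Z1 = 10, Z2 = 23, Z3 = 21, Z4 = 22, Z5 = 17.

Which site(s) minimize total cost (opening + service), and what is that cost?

Open A, B, C and D; minimum total cost 387.

For any fixed open set, each user region goes to its cheapest open site; total = fixed + service.
{A, B, C, D}: Z1→B 5·10=50, Z2→D 2·23=46, Z3→A 2·21=42, Z4→C 4·22=88, Z5→A 2·17=34. Service 260; fixed 127; total 387.
{A, B, D}: service 326 + fixed 88 = 414
{A, C, D}: service 330 + fixed 106 = 436
{D}: service 916 + fixed 17 = 933
No other subset beats 387.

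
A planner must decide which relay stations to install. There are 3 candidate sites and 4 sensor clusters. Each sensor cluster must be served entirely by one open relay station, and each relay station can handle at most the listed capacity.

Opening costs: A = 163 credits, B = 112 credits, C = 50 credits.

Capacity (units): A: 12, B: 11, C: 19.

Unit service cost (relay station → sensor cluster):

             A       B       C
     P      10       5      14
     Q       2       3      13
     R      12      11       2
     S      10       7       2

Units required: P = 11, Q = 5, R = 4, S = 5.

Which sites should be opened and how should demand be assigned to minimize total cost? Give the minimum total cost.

Minimum total cost: 300

Open {B, C}: P→B 5·11=55, Q→C 13·5=65, R→C 2·4=8, S→C 2·5=10.
Loads: B carries 11/11, C carries 14/19. Service 138; fixed 162; total 300.
Next best feasible plan costs 374.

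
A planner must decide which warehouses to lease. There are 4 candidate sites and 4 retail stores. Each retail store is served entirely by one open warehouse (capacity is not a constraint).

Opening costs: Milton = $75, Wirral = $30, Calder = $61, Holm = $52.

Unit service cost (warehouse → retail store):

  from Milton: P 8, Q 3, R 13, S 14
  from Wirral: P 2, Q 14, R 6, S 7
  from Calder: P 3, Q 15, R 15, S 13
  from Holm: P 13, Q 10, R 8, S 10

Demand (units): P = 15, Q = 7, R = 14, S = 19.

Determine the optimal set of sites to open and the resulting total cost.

Open Milton and Wirral; minimum total cost 373.

For any fixed open set, each retail store goes to its cheapest open site; total = fixed + service.
{Milton, Wirral}: P→Wirral 2·15=30, Q→Milton 3·7=21, R→Wirral 6·14=84, S→Wirral 7·19=133. Service 268; fixed 105; total 373.
{Wirral}: service 345 + fixed 30 = 375
{Wirral, Holm}: service 317 + fixed 82 = 399
{Milton, Wirral, Calder, Holm}: service 268 + fixed 218 = 486
(All 15 nonempty subsets were checked; Milton and Wirral is lowest.)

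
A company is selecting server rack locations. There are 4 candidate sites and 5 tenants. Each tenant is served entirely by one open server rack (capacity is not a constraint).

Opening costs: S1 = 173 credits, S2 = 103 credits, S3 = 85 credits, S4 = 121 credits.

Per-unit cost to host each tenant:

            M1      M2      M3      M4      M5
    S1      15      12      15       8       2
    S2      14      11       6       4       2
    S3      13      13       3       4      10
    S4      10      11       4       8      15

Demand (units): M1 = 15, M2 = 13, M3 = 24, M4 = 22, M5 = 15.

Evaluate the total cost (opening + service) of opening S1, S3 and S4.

Each tenant is assigned to its cheapest site among the open ones.
{S1, S3, S4}: M1→S4 10·15=150, M2→S4 11·13=143, M3→S3 3·24=72, M4→S3 4·22=88, M5→S1 2·15=30. Service 483; fixed 379; total 862.

Total cost: 862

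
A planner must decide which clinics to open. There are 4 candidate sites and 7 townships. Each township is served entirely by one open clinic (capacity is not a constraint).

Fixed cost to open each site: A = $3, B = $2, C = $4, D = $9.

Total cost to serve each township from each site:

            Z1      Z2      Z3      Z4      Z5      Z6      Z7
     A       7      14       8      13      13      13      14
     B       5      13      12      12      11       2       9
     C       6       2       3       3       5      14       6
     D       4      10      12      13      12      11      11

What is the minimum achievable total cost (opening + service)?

Minimum total cost: 32

For any fixed open set, each township goes to its cheapest open site; total = fixed + service.
{B, C}: Z1→B 5, Z2→C 2, Z3→C 3, Z4→C 3, Z5→C 5, Z6→B 2, Z7→C 6. Service 26; fixed 6; total 32.
{A, B, C}: service 26 + fixed 9 = 35
{B, C, D}: service 25 + fixed 15 = 40
{A, B, C, D}: service 25 + fixed 18 = 43
No other subset beats 32.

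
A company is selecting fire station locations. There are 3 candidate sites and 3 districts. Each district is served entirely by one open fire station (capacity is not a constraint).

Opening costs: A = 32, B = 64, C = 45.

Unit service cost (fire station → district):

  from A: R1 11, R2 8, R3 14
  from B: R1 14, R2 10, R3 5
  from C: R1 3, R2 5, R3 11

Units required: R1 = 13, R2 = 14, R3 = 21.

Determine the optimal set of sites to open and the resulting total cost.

Open B and C; minimum total cost 323.

For any fixed open set, each district goes to its cheapest open site; total = fixed + service.
{B, C}: R1→C 3·13=39, R2→C 5·14=70, R3→B 5·21=105. Service 214; fixed 109; total 323.
{A, B, C}: service 214 + fixed 141 = 355
{C}: service 340 + fixed 45 = 385
{A}: service 549 + fixed 32 = 581
No other subset beats 323.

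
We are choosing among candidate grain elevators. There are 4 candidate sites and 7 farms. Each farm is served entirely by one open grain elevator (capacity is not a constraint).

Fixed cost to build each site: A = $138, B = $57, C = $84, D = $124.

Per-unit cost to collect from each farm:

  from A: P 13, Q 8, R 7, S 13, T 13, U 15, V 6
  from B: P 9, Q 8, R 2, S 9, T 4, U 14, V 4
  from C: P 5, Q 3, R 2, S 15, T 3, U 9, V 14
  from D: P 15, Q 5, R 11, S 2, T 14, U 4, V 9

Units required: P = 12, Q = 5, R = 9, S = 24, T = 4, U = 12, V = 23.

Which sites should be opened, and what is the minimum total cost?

Open B and D; minimum total cost 536.

For any fixed open set, each farm goes to its cheapest open site; total = fixed + service.
{B, D}: P→B 9·12=108, Q→D 5·5=25, R→B 2·9=18, S→D 2·24=48, T→B 4·4=16, U→D 4·12=48, V→B 4·23=92. Service 355; fixed 181; total 536.
{B, C, D}: P→C 5·12=60, Q→C 3·5=15, R→B 2·9=18, S→D 2·24=48, T→C 3·4=12, U→D 4·12=48, V→B 4·23=92. Service 293; fixed 265; total 558.
{C, D}: service 408 + fixed 208 = 616
{A, B, C, D}: service 293 + fixed 403 = 696
No other subset beats 536.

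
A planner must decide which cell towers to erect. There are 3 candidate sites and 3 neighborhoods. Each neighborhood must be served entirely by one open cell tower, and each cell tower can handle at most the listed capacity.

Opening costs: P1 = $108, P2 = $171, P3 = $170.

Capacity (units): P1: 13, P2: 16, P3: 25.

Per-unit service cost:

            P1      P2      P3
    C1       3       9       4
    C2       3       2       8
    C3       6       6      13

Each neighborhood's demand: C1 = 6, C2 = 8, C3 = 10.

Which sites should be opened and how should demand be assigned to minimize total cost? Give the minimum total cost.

Minimum total cost: 388

Open {P3}: C1→P3 4·6=24, C2→P3 8·8=64, C3→P3 13·10=130.
Loads: P3 carries 24/25. Service 218; fixed 170; total 388.
Next best feasible plan costs 409.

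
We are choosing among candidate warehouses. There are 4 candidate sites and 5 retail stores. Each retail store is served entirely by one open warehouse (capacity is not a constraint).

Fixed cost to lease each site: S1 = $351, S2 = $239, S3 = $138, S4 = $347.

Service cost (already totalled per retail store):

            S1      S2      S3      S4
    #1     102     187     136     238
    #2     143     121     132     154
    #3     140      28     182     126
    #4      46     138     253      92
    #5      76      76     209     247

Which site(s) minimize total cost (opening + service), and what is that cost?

Open S2 only; minimum total cost 789.

For any fixed open set, each retail store goes to its cheapest open site; total = fixed + service.
{S2}: #1→S2 187, #2→S2 121, #3→S2 28, #4→S2 138, #5→S2 76. Service 550; fixed 239; total 789.
{S1}: #1→S1 102, #2→S1 143, #3→S1 140, #4→S1 46, #5→S1 76. Service 507; fixed 351; total 858.
{S2, S3}: service 499 + fixed 377 = 876
{S1, S2, S3, S4}: service 373 + fixed 1075 = 1448
(All 15 nonempty subsets were checked; S2 only is lowest.)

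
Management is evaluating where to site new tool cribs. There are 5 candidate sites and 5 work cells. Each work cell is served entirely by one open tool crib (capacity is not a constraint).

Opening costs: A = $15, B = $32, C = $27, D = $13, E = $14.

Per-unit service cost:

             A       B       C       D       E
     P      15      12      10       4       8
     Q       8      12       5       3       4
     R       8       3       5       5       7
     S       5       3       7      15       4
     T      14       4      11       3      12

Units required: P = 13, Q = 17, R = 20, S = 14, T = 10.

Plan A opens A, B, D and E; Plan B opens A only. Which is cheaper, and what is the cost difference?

Plan A is cheaper by 407.

Plan A: {A, B, D, E}: P→D 4·13=52, Q→D 3·17=51, R→B 3·20=60, S→B 3·14=42, T→D 3·10=30. Service 235; fixed 74; total 309.
Plan B: {A}: P→A 15·13=195, Q→A 8·17=136, R→A 8·20=160, S→A 5·14=70, T→A 14·10=140. Service 701; fixed 15; total 716.
Difference: |309 − 716| = 407.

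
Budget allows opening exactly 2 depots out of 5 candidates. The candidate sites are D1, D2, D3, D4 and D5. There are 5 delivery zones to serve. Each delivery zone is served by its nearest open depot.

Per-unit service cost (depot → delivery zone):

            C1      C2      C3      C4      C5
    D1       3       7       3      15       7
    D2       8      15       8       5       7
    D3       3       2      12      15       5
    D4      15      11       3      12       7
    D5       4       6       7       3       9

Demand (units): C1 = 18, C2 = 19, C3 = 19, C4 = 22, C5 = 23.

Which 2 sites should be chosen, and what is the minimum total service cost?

Choose D3 and D5; total service cost 406.

With exactly 2 open, each delivery zone uses its cheapest among the chosen.
{D3, D5}: C1→D3 3·18=54, C2→D3 2·19=38, C3→D5 7·19=133, C4→D5 3·22=66, C5→D3 5·23=115. Service cost 406.
{D1, D5}: service cost 452
{D2, D3}: service cost 469
Among all 10 size-2 choices, {D3, D5} is lowest.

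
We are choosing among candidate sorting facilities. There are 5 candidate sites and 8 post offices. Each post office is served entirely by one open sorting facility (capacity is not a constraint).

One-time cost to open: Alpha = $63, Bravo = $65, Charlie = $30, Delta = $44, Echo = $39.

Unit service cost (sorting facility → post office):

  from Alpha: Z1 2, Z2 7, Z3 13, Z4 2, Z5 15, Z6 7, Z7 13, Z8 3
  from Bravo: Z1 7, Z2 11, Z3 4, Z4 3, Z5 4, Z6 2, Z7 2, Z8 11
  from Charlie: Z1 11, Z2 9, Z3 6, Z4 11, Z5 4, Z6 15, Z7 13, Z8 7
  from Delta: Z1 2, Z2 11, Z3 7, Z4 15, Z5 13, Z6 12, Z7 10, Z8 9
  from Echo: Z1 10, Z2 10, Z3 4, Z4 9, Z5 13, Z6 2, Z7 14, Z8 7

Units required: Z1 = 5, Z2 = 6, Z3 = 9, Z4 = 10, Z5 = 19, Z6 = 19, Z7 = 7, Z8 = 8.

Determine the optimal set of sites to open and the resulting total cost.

For any fixed open set, each post office goes to its cheapest open site; total = fixed + service.
{Alpha, Bravo}: Z1→Alpha 2·5=10, Z2→Alpha 7·6=42, Z3→Bravo 4·9=36, Z4→Alpha 2·10=20, Z5→Bravo 4·19=76, Z6→Bravo 2·19=38, Z7→Bravo 2·7=14, Z8→Alpha 3·8=24. Service 260; fixed 128; total 388.
{Alpha, Bravo, Charlie}: service 260 + fixed 158 = 418
{Alpha, Bravo, Echo}: service 260 + fixed 167 = 427
{Alpha, Bravo, Charlie, Delta, Echo}: service 260 + fixed 241 = 501
No other subset beats 388.

Open Alpha and Bravo; minimum total cost 388.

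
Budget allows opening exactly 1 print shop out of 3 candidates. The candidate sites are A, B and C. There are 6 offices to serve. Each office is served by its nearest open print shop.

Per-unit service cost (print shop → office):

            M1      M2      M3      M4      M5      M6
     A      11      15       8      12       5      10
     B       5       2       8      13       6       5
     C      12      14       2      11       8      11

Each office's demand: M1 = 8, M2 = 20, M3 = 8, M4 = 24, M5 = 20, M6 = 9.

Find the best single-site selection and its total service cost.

Choose B only; total service cost 621.

With exactly 1 open, each office uses its cheapest among the chosen.
{B}: M1→B 5·8=40, M2→B 2·20=40, M3→B 8·8=64, M4→B 13·24=312, M5→B 6·20=120, M6→B 5·9=45. Service cost 621.
{C}: service cost 915
{A}: service cost 930
Among all 3 size-1 choices, {B} is lowest.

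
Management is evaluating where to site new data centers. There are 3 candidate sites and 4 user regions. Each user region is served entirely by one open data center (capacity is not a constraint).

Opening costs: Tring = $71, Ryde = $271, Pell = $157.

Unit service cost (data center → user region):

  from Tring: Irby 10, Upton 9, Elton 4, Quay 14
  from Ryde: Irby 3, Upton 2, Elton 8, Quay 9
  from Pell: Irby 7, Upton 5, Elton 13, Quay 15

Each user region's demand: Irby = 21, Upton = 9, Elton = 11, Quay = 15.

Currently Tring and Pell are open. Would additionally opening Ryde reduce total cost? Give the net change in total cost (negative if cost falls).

No — net change +85 (cost rises by 85).

Current service cost with {Tring, Pell}: 446.
Adding Ryde: each user region re-picks its cheapest; new service cost 260, saving 186.
Extra fixed cost: 271. Net change = 271 − 186 = 85.
(Totals: 674 → 759.)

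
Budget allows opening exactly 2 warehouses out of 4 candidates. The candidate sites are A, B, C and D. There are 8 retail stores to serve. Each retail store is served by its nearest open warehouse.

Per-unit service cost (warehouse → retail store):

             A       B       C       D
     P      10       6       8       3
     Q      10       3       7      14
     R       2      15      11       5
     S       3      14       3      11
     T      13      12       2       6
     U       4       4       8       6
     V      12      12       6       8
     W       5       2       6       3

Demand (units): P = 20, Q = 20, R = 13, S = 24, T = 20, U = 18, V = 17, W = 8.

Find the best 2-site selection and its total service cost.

With exactly 2 open, each retail store uses its cheapest among the chosen.
{C, D}: P→D 3·20=60, Q→C 7·20=140, R→D 5·13=65, S→C 3·24=72, T→C 2·20=40, U→D 6·18=108, V→C 6·17=102, W→D 3·8=24. Service cost 611.
{B, C}: service cost 625
{A, C}: service cost 652
Among all 6 size-2 choices, {C, D} is lowest.

Choose C and D; total service cost 611.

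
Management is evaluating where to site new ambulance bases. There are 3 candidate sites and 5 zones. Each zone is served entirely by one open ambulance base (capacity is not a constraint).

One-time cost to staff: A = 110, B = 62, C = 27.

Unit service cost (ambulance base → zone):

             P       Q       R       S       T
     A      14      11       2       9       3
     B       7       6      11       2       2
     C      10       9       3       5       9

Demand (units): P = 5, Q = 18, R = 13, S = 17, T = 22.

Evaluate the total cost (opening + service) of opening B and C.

Each zone is assigned to its cheapest site among the open ones.
{B, C}: P→B 7·5=35, Q→B 6·18=108, R→C 3·13=39, S→B 2·17=34, T→B 2·22=44. Service 260; fixed 89; total 349.

Total cost: 349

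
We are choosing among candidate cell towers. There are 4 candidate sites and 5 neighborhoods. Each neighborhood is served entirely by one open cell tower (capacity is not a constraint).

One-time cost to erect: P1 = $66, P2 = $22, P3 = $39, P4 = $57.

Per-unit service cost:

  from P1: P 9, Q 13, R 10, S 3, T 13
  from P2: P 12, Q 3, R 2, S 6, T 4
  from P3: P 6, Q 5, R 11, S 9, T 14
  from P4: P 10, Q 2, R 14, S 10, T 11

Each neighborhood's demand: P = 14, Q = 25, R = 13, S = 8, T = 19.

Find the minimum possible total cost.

For any fixed open set, each neighborhood goes to its cheapest open site; total = fixed + service.
{P2, P3}: P→P3 6·14=84, Q→P2 3·25=75, R→P2 2·13=26, S→P2 6·8=48, T→P2 4·19=76. Service 309; fixed 61; total 370.
{P2, P3, P4}: service 284 + fixed 118 = 402
{P1, P2, P3}: P→P3 6·14=84, Q→P2 3·25=75, R→P2 2·13=26, S→P1 3·8=24, T→P2 4·19=76. Service 285; fixed 127; total 412.
{P1, P2, P3, P4}: service 260 + fixed 184 = 444
(All 15 nonempty subsets were checked; P2 and P3 is lowest.)

Minimum total cost: 370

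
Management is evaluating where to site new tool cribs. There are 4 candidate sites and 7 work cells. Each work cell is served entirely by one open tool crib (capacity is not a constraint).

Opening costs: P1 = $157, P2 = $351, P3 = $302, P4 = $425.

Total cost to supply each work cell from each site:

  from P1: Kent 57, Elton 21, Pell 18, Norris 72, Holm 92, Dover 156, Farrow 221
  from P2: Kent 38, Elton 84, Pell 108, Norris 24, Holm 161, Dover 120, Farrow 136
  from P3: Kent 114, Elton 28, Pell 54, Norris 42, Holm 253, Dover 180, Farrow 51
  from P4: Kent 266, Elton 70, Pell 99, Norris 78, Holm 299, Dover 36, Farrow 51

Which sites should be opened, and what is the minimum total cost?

For any fixed open set, each work cell goes to its cheapest open site; total = fixed + service.
{P1}: Kent→P1 57, Elton→P1 21, Pell→P1 18, Norris→P1 72, Holm→P1 92, Dover→P1 156, Farrow→P1 221. Service 637; fixed 157; total 794.
{P1, P3}: service 437 + fixed 459 = 896
{P1, P4}: Kent→P1 57, Elton→P1 21, Pell→P1 18, Norris→P1 72, Holm→P1 92, Dover→P4 36, Farrow→P4 51. Service 347; fixed 582; total 929.
{P1, P2, P3, P4}: service 280 + fixed 1235 = 1515
(All 15 nonempty subsets were checked; P1 only is lowest.)

Open P1 only; minimum total cost 794.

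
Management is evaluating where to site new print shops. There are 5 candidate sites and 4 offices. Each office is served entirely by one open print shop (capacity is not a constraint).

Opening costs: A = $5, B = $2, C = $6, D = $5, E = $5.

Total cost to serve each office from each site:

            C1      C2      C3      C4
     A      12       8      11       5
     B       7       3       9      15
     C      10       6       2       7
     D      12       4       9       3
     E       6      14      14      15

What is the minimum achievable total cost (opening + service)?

For any fixed open set, each office goes to its cheapest open site; total = fixed + service.
{B, C}: C1→B 7, C2→B 3, C3→C 2, C4→C 7. Service 19; fixed 8; total 27.
{B, C, D}: C1→B 7, C2→B 3, C3→C 2, C4→D 3. Service 15; fixed 13; total 28.
{B, D}: service 22 + fixed 7 = 29
{A, B, C, D, E}: service 14 + fixed 23 = 37
No other subset beats 27.

Minimum total cost: 27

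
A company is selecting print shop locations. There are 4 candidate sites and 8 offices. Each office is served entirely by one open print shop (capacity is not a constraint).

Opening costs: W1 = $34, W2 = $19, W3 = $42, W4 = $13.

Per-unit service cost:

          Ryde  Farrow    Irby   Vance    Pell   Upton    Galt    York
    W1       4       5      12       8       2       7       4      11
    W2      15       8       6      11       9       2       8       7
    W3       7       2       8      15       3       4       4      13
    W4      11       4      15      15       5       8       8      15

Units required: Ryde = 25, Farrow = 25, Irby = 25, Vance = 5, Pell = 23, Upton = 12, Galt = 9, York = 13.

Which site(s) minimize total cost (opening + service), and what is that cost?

For any fixed open set, each office goes to its cheapest open site; total = fixed + service.
{W1, W2, W3}: Ryde→W1 4·25=100, Farrow→W3 2·25=50, Irby→W2 6·25=150, Vance→W1 8·5=40, Pell→W1 2·23=46, Upton→W2 2·12=24, Galt→W1 4·9=36, York→W2 7·13=91. Service 537; fixed 95; total 632.
{W1, W2, W3, W4}: service 537 + fixed 108 = 645
{W1, W2, W4}: service 587 + fixed 66 = 653
{W4}: service 1303 + fixed 13 = 1316
No other subset beats 632.

Open W1, W2 and W3; minimum total cost 632.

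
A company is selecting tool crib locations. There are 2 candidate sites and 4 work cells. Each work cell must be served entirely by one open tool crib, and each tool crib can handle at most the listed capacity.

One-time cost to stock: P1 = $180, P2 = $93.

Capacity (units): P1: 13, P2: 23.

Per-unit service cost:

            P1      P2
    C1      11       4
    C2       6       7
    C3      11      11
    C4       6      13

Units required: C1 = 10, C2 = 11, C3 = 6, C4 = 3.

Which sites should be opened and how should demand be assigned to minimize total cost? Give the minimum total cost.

Open {P1, P2}: C1→P2 4·10=40, C2→P2 7·11=77, C3→P1 11·6=66, C4→P1 6·3=18.
Loads: P1 carries 9/13, P2 carries 21/23. Service 201; fixed 273; total 474.
Next best feasible plan costs 484.

Minimum total cost: 474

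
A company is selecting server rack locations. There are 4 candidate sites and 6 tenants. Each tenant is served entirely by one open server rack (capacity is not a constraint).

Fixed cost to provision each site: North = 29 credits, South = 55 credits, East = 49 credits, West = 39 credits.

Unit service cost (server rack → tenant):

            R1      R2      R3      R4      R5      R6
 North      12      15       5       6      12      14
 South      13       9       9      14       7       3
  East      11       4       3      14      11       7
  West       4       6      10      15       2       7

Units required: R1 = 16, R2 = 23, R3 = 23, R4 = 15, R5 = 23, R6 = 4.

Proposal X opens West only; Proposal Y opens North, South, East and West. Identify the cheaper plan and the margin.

Proposal Y is cheaper by 225.

Proposal X: {West}: R1→West 4·16=64, R2→West 6·23=138, R3→West 10·23=230, R4→West 15·15=225, R5→West 2·23=46, R6→West 7·4=28. Service 731; fixed 39; total 770.
Proposal Y: {North, South, East, West}: R1→West 4·16=64, R2→East 4·23=92, R3→East 3·23=69, R4→North 6·15=90, R5→West 2·23=46, R6→South 3·4=12. Service 373; fixed 172; total 545.
Difference: |770 − 545| = 225.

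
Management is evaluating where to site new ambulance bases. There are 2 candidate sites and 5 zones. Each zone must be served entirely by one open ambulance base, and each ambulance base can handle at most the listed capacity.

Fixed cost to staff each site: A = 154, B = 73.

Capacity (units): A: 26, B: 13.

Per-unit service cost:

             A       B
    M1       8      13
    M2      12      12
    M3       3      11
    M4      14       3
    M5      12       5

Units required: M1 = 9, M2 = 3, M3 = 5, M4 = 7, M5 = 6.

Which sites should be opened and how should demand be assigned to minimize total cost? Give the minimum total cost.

Open {A, B}: M1→A 8·9=72, M2→A 12·3=36, M3→A 3·5=15, M4→B 3·7=21, M5→B 5·6=30.
Loads: A carries 17/26, B carries 13/13. Service 174; fixed 227; total 401.
Next best feasible plan costs 443.

Minimum total cost: 401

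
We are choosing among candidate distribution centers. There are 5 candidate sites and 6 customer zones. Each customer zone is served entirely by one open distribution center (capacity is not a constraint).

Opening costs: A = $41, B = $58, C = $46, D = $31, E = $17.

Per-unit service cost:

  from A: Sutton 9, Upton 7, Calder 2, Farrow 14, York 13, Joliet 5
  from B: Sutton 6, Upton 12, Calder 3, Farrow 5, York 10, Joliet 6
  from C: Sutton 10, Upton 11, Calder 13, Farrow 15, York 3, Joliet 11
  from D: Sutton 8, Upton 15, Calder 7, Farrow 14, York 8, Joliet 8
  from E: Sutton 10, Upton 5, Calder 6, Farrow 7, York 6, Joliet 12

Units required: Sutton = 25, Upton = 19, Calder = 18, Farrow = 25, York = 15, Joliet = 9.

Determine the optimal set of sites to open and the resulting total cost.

Open B and E; minimum total cost 643.

For any fixed open set, each customer zone goes to its cheapest open site; total = fixed + service.
{B, E}: Sutton→B 6·25=150, Upton→E 5·19=95, Calder→B 3·18=54, Farrow→B 5·25=125, York→E 6·15=90, Joliet→B 6·9=54. Service 568; fixed 75; total 643.
{B, C, E}: Sutton→B 6·25=150, Upton→E 5·19=95, Calder→B 3·18=54, Farrow→B 5·25=125, York→C 3·15=45, Joliet→B 6·9=54. Service 523; fixed 121; total 644.
{A, B, E}: Sutton→B 6·25=150, Upton→E 5·19=95, Calder→A 2·18=36, Farrow→B 5·25=125, York→E 6·15=90, Joliet→A 5·9=45. Service 541; fixed 116; total 657.
{A, B, C, D, E}: Sutton→B 6·25=150, Upton→E 5·19=95, Calder→A 2·18=36, Farrow→B 5·25=125, York→C 3·15=45, Joliet→A 5·9=45. Service 496; fixed 193; total 689.
No other subset beats 643.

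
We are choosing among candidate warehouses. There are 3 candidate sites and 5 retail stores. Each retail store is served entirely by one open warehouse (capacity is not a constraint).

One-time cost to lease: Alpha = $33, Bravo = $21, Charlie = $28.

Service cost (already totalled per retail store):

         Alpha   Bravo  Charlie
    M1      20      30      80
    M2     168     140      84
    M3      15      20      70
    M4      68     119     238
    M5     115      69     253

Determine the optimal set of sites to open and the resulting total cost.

Open Alpha, Bravo and Charlie; minimum total cost 338.

For any fixed open set, each retail store goes to its cheapest open site; total = fixed + service.
{Alpha, Bravo, Charlie}: M1→Alpha 20, M2→Charlie 84, M3→Alpha 15, M4→Alpha 68, M5→Bravo 69. Service 256; fixed 82; total 338.
{Alpha, Charlie}: service 302 + fixed 61 = 363
{Alpha, Bravo}: service 312 + fixed 54 = 366
{Bravo}: M1→Bravo 30, M2→Bravo 140, M3→Bravo 20, M4→Bravo 119, M5→Bravo 69. Service 378; fixed 21; total 399.
No other subset beats 338.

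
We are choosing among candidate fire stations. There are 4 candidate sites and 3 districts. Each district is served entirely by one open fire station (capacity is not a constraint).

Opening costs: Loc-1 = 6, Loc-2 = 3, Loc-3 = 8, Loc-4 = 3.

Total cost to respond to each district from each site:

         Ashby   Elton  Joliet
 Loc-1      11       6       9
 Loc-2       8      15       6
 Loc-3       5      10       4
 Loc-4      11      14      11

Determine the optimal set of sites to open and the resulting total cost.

For any fixed open set, each district goes to its cheapest open site; total = fixed + service.
{Loc-3}: Ashby→Loc-3 5, Elton→Loc-3 10, Joliet→Loc-3 4. Service 19; fixed 8; total 27.
{Loc-1, Loc-2}: Ashby→Loc-2 8, Elton→Loc-1 6, Joliet→Loc-2 6. Service 20; fixed 9; total 29.
{Loc-1, Loc-3}: Ashby→Loc-3 5, Elton→Loc-1 6, Joliet→Loc-3 4. Service 15; fixed 14; total 29.
{Loc-1, Loc-2, Loc-3, Loc-4}: service 15 + fixed 20 = 35
No other subset beats 27.

Open Loc-3 only; minimum total cost 27.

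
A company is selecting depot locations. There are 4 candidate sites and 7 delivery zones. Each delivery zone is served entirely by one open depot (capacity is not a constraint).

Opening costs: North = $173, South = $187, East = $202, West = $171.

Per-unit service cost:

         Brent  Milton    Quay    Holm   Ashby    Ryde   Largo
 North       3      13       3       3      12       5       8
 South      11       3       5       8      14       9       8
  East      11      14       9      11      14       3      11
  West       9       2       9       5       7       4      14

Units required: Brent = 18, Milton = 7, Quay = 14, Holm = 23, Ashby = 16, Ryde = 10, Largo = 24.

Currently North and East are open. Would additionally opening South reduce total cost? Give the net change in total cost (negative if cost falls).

Current service cost with {North, East}: 670.
Adding South: each delivery zone re-picks its cheapest; new service cost 600, saving 70.
Extra fixed cost: 187. Net change = 187 − 70 = 117.
(Totals: 1045 → 1162.)

No — net change +117 (cost rises by 117).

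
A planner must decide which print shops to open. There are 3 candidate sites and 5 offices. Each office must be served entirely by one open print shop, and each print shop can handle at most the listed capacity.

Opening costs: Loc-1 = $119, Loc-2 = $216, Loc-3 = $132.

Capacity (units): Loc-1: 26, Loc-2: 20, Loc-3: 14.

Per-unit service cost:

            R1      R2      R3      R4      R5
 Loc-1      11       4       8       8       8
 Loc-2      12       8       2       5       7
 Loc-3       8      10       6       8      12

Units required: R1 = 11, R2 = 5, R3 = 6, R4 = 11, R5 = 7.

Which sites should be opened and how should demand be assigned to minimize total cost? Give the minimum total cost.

Minimum total cost: 599

Open {Loc-1, Loc-2}: R1→Loc-1 11·11=121, R2→Loc-1 4·5=20, R3→Loc-2 2·6=12, R4→Loc-2 5·11=55, R5→Loc-1 8·7=56.
Loads: Loc-1 carries 23/26, Loc-2 carries 17/20. Service 264; fixed 335; total 599.
Next best feasible plan costs 628.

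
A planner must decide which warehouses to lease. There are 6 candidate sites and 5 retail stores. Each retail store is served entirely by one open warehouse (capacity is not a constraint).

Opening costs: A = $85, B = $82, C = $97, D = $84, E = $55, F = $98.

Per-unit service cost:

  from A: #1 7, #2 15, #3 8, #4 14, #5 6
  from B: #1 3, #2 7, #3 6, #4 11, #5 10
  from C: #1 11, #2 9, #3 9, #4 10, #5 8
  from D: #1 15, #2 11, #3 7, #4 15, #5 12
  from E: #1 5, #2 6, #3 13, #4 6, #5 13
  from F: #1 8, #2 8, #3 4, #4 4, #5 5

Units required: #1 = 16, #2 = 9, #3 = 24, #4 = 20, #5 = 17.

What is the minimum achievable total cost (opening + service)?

Minimum total cost: 548

For any fixed open set, each retail store goes to its cheapest open site; total = fixed + service.
{E, F}: #1→E 5·16=80, #2→E 6·9=54, #3→F 4·24=96, #4→F 4·20=80, #5→F 5·17=85. Service 395; fixed 153; total 548.
{B, F}: service 372 + fixed 180 = 552
{F}: #1→F 8·16=128, #2→F 8·9=72, #3→F 4·24=96, #4→F 4·20=80, #5→F 5·17=85. Service 461; fixed 98; total 559.
{A, B, C, D, E, F}: service 363 + fixed 501 = 864
No other subset beats 548.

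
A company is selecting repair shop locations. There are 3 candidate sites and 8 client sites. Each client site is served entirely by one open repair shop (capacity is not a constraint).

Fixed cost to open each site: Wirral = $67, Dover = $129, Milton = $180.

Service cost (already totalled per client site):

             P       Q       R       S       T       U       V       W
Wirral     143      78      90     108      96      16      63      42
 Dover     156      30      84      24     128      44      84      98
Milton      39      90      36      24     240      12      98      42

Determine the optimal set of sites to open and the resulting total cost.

For any fixed open set, each client site goes to its cheapest open site; total = fixed + service.
{Wirral, Milton}: P→Milton 39, Q→Wirral 78, R→Milton 36, S→Milton 24, T→Wirral 96, U→Milton 12, V→Wirral 63, W→Wirral 42. Service 390; fixed 247; total 637.
{Wirral, Dover}: service 498 + fixed 196 = 694
{Wirral}: service 636 + fixed 67 = 703
{Wirral, Dover, Milton}: service 342 + fixed 376 = 718
(All 7 nonempty subsets were checked; Wirral and Milton is lowest.)

Open Wirral and Milton; minimum total cost 637.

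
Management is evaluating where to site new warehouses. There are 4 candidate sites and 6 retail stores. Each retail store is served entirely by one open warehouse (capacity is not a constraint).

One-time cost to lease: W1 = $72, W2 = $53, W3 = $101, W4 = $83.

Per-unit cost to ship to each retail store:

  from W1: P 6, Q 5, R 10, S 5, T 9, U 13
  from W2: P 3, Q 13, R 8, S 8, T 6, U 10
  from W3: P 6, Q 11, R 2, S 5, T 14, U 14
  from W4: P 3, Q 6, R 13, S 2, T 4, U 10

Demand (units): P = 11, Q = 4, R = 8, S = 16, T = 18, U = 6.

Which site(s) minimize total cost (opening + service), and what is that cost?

For any fixed open set, each retail store goes to its cheapest open site; total = fixed + service.
{W4}: P→W4 3·11=33, Q→W4 6·4=24, R→W4 13·8=104, S→W4 2·16=32, T→W4 4·18=72, U→W4 10·6=60. Service 325; fixed 83; total 408.
{W2, W4}: P→W2 3·11=33, Q→W4 6·4=24, R→W2 8·8=64, S→W4 2·16=32, T→W4 4·18=72, U→W2 10·6=60. Service 285; fixed 136; total 421.
{W3, W4}: service 237 + fixed 184 = 421
{W1, W2, W3, W4}: P→W2 3·11=33, Q→W1 5·4=20, R→W3 2·8=16, S→W4 2·16=32, T→W4 4·18=72, U→W2 10·6=60. Service 233; fixed 309; total 542.
No other subset beats 408.

Open W4 only; minimum total cost 408.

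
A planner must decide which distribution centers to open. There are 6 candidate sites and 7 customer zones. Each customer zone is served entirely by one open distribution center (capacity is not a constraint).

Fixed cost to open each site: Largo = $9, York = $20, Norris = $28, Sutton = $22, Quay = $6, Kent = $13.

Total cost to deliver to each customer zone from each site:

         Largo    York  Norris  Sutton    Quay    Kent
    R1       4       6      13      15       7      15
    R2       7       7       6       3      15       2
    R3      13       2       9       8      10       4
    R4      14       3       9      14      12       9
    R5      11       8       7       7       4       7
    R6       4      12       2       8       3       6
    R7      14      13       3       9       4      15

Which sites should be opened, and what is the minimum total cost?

Open Quay and Kent; minimum total cost 52.

For any fixed open set, each customer zone goes to its cheapest open site; total = fixed + service.
{Quay, Kent}: R1→Quay 7, R2→Kent 2, R3→Kent 4, R4→Kent 9, R5→Quay 4, R6→Quay 3, R7→Quay 4. Service 33; fixed 19; total 52.
{York, Quay}: service 29 + fixed 26 = 55
{Largo, Quay, Kent}: R1→Largo 4, R2→Kent 2, R3→Kent 4, R4→Kent 9, R5→Quay 4, R6→Quay 3, R7→Quay 4. Service 30; fixed 28; total 58.
{Largo, York, Norris, Sutton, Quay, Kent}: R1→Largo 4, R2→Kent 2, R3→York 2, R4→York 3, R5→Quay 4, R6→Norris 2, R7→Norris 3. Service 20; fixed 98; total 118.
No other subset beats 52.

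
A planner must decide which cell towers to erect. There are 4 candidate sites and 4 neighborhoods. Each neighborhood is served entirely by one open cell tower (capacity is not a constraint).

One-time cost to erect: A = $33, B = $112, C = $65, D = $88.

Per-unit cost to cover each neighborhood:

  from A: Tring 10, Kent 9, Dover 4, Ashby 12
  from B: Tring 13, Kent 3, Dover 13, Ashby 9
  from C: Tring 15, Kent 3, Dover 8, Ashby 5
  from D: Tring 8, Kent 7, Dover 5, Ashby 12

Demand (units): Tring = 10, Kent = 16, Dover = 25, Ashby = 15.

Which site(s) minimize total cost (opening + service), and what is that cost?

For any fixed open set, each neighborhood goes to its cheapest open site; total = fixed + service.
{A, C}: Tring→A 10·10=100, Kent→C 3·16=48, Dover→A 4·25=100, Ashby→C 5·15=75. Service 323; fixed 98; total 421.
{C, D}: service 328 + fixed 153 = 481
{A, C, D}: service 303 + fixed 186 = 489
{A, B, C, D}: Tring→D 8·10=80, Kent→B 3·16=48, Dover→A 4·25=100, Ashby→C 5·15=75. Service 303; fixed 298; total 601.
No other subset beats 421.

Open A and C; minimum total cost 421.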